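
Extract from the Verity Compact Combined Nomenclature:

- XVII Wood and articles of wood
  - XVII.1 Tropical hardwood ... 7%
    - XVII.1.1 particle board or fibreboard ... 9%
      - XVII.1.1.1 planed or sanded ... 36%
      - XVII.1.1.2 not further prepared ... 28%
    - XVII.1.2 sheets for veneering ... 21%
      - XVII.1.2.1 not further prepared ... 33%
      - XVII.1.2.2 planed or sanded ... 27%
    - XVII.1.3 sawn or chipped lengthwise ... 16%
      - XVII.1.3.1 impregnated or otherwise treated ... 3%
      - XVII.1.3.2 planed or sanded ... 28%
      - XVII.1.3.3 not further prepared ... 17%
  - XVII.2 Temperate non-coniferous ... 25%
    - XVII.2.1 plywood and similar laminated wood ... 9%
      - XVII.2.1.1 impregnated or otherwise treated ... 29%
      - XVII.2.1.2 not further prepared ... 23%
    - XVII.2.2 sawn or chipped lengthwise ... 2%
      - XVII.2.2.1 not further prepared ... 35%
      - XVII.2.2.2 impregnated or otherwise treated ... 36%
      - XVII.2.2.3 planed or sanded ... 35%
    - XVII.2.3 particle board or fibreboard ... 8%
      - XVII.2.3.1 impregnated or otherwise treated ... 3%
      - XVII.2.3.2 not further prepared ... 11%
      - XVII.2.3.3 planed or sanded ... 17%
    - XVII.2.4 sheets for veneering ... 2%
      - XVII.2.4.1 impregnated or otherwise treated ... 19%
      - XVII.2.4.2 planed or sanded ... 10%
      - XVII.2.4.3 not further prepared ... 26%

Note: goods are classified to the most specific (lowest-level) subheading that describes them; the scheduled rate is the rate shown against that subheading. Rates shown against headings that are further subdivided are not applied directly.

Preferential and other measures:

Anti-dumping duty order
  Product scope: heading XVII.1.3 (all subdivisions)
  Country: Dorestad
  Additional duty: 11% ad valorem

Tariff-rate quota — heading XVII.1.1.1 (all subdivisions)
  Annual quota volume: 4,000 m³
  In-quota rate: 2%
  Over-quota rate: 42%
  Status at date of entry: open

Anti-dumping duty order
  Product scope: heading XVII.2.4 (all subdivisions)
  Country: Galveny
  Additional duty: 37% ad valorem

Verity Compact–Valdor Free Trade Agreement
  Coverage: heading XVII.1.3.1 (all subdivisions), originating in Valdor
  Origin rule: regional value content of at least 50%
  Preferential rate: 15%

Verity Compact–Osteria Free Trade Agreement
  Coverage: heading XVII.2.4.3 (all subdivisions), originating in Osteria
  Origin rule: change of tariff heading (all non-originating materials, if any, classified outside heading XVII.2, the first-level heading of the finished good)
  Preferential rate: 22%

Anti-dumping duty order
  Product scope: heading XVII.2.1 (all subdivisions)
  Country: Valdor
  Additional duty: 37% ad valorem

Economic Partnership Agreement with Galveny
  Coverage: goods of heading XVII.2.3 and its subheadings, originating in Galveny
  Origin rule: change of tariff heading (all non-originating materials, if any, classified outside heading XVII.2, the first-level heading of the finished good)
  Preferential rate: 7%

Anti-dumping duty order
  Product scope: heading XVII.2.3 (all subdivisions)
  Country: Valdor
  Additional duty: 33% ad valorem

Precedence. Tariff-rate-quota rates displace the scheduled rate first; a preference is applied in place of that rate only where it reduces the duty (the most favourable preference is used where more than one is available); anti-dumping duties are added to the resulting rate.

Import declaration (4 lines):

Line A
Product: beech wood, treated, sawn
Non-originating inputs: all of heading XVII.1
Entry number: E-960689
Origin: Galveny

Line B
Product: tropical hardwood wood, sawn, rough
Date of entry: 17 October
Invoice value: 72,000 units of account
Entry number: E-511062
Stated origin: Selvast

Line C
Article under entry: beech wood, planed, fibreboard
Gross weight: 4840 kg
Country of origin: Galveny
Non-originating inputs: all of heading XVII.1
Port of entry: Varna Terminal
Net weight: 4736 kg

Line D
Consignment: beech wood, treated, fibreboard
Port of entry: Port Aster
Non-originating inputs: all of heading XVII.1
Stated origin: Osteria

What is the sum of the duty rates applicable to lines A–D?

63%

Line A: beech → XVII.2; sawn → XVII.2.2; treated → XVII.2.2.2. Scheduled 36%. Galveny agreement on XVII.2.3: XVII.2.2.2 not covered. → 36%.
Line B: tropical hardwood → XVII.1; sawn → XVII.1.3; rough → XVII.1.3.3. Scheduled 17%. No special measure applies. → 17%.
Line C: beech → XVII.2; fibreboard → XVII.2.3; planed → XVII.2.3.3. Scheduled 17%. Galveny agreement on XVII.2.3: CTH met → 7% available; preferential 7%. → 7%.
Line D: beech → XVII.2; fibreboard → XVII.2.3; treated → XVII.2.3.1. Scheduled 3%. Osteria agreement on XVII.2.4.3: XVII.2.3.1 not covered. → 3%.
Sum: 36% + 17% + 7% + 3% = 63%.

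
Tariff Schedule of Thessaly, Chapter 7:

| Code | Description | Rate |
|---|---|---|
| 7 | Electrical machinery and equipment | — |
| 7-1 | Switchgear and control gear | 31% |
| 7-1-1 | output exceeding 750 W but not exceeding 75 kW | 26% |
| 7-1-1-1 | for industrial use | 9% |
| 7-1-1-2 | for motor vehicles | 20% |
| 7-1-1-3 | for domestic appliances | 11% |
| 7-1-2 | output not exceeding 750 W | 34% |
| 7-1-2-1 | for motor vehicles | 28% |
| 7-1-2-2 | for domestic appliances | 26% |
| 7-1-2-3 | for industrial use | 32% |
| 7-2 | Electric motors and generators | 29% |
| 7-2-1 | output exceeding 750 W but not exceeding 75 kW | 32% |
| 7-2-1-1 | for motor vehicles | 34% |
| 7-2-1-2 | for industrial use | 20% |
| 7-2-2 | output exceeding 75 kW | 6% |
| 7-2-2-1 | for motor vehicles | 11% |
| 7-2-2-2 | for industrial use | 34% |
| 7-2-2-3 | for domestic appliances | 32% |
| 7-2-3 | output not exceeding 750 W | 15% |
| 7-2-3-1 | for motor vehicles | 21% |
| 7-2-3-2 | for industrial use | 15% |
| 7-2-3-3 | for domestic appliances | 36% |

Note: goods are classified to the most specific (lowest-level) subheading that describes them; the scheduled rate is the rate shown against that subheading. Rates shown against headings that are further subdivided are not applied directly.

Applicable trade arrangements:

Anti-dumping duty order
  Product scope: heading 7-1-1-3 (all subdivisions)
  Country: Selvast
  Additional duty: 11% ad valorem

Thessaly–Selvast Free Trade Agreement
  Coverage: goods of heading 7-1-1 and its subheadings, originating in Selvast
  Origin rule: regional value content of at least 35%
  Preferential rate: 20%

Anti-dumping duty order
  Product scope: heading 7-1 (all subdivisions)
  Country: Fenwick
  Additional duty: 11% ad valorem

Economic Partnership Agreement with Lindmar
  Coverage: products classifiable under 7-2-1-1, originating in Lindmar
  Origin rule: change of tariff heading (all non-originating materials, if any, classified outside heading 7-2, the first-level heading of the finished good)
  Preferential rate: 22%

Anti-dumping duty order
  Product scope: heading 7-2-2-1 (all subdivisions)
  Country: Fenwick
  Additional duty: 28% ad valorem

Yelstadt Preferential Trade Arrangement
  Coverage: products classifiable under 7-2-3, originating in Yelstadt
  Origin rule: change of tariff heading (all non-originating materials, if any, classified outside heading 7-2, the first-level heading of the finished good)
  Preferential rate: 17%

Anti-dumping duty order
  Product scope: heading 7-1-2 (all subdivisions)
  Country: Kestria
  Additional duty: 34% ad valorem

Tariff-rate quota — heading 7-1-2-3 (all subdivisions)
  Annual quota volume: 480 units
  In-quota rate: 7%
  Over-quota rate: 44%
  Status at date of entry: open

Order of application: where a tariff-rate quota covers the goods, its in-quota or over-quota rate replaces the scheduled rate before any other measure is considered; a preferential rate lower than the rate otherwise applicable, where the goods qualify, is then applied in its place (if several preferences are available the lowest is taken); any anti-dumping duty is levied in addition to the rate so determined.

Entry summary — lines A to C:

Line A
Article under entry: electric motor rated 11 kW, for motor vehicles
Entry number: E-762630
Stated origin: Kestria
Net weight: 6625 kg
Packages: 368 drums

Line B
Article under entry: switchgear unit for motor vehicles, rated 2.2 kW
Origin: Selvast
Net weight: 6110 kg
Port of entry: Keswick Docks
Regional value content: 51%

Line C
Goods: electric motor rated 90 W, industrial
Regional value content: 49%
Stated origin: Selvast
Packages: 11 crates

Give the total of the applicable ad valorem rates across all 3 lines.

69%

Line A: electric motor → 7-2; rated 11 kW → 7-2-1; for motor vehicles → 7-2-1-1. Scheduled 34%. No special measure applies. → 34%.
Line B: switchgear unit → 7-1; rated 2.2 kW → 7-1-1; for motor vehicles → 7-1-1-2. Scheduled 20%. Selvast agreement on 7-1-1: RVC ≥ 35% → 20% available; preference 20% not lower than 20% → no reduction. → 20%.
Line C: electric motor → 7-2; rated 90 W → 7-2-3; industrial → 7-2-3-2. Scheduled 15%. Selvast agreement on 7-1-1: 7-2-3-2 not covered. → 15%.
Sum: 34% + 20% + 15% = 69%.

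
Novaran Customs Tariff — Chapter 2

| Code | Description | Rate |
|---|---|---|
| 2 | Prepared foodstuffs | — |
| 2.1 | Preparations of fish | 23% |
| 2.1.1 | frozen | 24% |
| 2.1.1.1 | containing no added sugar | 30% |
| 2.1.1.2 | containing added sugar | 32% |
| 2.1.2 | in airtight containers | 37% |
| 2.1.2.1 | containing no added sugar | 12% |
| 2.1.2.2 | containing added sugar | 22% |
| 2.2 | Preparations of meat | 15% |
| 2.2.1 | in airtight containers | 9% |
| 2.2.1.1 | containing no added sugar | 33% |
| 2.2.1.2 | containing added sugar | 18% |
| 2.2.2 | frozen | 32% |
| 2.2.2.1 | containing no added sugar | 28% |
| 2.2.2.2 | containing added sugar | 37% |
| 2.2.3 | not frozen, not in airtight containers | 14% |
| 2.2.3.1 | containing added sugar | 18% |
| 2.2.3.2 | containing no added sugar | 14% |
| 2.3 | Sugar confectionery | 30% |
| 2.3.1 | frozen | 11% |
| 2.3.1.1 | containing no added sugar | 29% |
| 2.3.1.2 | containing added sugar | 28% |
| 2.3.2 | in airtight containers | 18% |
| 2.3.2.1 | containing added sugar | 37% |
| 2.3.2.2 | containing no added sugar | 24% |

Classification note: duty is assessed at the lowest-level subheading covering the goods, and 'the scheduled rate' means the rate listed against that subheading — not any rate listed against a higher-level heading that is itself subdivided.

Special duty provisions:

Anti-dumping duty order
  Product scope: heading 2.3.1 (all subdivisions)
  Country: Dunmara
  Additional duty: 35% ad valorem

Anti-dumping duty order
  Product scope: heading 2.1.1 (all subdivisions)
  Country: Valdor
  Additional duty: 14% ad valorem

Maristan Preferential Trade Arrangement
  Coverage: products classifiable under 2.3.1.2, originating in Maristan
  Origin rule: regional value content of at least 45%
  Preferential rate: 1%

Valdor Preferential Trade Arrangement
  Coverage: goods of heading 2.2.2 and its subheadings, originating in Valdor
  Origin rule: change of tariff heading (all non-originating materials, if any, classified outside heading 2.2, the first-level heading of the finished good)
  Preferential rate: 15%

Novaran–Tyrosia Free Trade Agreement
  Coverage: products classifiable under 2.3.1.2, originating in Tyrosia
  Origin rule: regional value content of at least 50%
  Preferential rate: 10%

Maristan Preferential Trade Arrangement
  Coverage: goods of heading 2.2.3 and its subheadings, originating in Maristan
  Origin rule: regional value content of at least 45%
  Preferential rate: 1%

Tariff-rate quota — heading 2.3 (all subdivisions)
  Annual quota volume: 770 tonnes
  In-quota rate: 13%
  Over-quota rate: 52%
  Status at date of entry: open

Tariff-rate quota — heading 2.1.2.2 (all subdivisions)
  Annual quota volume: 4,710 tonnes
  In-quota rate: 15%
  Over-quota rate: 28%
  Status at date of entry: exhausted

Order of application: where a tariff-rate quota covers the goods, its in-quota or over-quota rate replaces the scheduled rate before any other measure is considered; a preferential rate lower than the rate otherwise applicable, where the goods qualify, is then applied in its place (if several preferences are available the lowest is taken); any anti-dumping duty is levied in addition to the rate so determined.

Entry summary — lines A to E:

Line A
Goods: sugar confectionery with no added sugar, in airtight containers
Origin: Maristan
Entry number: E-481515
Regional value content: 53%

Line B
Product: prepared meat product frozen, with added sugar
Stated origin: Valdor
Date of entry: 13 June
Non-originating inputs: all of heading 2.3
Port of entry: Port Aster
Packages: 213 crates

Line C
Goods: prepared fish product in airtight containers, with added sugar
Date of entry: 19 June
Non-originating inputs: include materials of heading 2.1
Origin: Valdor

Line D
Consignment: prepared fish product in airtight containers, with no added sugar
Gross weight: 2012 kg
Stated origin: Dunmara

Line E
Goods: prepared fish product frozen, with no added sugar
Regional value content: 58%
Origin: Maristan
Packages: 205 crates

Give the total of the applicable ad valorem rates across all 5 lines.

Line A: sugar confectionery → 2.3; in airtight containers → 2.3.2; with no added sugar → 2.3.2.2. Scheduled 24%. quota on 2.3 open → in-quota 13%; Maristan agreement on 2.3.1.2: 2.3.2.2 not covered; Maristan agreement on 2.2.3: 2.3.2.2 not covered. → 13%.
Line B: prepared meat product → 2.2; frozen → 2.2.2; with added sugar → 2.2.2.2. Scheduled 37%. Valdor agreement on 2.2.2: CTH met → 15% available; preferential 15%. → 15%.
Line C: prepared fish product → 2.1; in airtight containers → 2.1.2; with added sugar → 2.1.2.2. Scheduled 22%. quota on 2.1.2.2 exhausted → over-quota 28%; Valdor agreement on 2.2.2: 2.1.2.2 not covered. → 28%.
Line D: prepared fish product → 2.1; in airtight containers → 2.1.2; with no added sugar → 2.1.2.1. Scheduled 12%. No special measure applies. → 12%.
Line E: prepared fish product → 2.1; frozen → 2.1.1; with no added sugar → 2.1.1.1. Scheduled 30%. Maristan agreement on 2.3.1.2: 2.1.1.1 not covered; Maristan agreement on 2.2.3: 2.1.1.1 not covered. → 30%.
Sum: 13% + 15% + 28% + 12% + 30% = 98%.

98%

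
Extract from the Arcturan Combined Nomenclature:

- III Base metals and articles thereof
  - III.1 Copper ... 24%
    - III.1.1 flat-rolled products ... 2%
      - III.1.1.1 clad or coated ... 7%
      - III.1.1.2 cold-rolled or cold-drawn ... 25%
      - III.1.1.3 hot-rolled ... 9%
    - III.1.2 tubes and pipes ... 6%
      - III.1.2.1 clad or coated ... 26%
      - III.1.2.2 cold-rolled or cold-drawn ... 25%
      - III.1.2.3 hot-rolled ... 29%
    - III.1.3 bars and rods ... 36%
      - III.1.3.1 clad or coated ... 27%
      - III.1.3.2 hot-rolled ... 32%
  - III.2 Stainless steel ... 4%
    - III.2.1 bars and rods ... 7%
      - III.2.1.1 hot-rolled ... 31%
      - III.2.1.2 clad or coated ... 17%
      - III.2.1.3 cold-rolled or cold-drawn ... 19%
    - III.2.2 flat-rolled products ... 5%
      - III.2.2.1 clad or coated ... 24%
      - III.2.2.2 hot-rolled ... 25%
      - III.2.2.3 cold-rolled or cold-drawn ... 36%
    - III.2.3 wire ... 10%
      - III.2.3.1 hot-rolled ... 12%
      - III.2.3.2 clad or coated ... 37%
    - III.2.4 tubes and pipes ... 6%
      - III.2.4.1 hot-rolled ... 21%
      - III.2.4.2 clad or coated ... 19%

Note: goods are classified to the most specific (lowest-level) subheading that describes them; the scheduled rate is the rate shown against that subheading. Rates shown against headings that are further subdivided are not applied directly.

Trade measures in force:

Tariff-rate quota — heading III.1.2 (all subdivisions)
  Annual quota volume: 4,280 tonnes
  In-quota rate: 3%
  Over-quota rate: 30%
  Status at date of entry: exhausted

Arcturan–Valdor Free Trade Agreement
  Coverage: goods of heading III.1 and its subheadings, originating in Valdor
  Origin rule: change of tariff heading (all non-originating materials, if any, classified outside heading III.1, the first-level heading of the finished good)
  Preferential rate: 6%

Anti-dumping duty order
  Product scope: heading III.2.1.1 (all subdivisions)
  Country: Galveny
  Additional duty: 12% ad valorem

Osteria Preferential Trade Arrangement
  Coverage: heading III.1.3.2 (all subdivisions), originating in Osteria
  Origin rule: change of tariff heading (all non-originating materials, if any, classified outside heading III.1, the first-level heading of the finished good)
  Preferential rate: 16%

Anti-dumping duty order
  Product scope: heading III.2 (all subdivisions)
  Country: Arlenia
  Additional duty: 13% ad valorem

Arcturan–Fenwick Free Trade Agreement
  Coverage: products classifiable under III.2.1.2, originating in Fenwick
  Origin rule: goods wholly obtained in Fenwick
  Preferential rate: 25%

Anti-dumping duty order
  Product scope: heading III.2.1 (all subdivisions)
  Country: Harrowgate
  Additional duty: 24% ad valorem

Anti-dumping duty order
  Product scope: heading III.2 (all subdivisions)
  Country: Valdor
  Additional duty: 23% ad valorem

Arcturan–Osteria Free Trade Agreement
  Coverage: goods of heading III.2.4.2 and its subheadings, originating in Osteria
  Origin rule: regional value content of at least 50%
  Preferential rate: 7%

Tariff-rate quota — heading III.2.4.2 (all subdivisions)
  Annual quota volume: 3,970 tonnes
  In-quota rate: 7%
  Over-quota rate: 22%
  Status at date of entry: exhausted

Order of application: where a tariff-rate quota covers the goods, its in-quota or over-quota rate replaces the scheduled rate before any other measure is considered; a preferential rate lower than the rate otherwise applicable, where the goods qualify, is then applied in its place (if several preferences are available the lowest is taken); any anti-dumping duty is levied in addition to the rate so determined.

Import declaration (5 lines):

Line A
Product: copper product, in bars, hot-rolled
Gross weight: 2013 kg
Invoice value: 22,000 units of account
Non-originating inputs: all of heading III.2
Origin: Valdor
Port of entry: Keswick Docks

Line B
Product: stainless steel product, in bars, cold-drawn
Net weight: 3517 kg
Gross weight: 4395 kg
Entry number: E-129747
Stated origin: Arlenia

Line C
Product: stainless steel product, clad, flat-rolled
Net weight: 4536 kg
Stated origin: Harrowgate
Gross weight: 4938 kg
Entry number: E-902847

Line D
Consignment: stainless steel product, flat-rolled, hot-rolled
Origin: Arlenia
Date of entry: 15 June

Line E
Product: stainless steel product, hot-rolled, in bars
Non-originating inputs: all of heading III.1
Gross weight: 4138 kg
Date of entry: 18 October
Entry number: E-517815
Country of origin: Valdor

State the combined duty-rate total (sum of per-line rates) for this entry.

Line A: copper → III.1; in bars → III.1.3; hot-rolled → III.1.3.2. Scheduled 32%. Valdor agreement on III.1: CTH met → 6% available; preferential 6%. → 6%.
Line B: stainless steel → III.2; in bars → III.2.1; cold-drawn → III.2.1.3. Scheduled 19%. anti-dumping (Arlenia, III.2): +13%; total 19% + 13% = 32%. → 32%.
Line C: stainless steel → III.2; flat-rolled → III.2.2; clad → III.2.2.1. Scheduled 24%. No special measure applies. → 24%.
Line D: stainless steel → III.2; flat-rolled → III.2.2; hot-rolled → III.2.2.2. Scheduled 25%. anti-dumping (Arlenia, III.2): +13%; total 25% + 13% = 38%. → 38%.
Line E: stainless steel → III.2; in bars → III.2.1; hot-rolled → III.2.1.1. Scheduled 31%. Valdor agreement on III.1: III.2.1.1 not covered; anti-dumping (Valdor, III.2): +23%; total 31% + 23% = 54%. → 54%.
Sum: 6% + 32% + 24% + 38% + 54% = 154%.

154%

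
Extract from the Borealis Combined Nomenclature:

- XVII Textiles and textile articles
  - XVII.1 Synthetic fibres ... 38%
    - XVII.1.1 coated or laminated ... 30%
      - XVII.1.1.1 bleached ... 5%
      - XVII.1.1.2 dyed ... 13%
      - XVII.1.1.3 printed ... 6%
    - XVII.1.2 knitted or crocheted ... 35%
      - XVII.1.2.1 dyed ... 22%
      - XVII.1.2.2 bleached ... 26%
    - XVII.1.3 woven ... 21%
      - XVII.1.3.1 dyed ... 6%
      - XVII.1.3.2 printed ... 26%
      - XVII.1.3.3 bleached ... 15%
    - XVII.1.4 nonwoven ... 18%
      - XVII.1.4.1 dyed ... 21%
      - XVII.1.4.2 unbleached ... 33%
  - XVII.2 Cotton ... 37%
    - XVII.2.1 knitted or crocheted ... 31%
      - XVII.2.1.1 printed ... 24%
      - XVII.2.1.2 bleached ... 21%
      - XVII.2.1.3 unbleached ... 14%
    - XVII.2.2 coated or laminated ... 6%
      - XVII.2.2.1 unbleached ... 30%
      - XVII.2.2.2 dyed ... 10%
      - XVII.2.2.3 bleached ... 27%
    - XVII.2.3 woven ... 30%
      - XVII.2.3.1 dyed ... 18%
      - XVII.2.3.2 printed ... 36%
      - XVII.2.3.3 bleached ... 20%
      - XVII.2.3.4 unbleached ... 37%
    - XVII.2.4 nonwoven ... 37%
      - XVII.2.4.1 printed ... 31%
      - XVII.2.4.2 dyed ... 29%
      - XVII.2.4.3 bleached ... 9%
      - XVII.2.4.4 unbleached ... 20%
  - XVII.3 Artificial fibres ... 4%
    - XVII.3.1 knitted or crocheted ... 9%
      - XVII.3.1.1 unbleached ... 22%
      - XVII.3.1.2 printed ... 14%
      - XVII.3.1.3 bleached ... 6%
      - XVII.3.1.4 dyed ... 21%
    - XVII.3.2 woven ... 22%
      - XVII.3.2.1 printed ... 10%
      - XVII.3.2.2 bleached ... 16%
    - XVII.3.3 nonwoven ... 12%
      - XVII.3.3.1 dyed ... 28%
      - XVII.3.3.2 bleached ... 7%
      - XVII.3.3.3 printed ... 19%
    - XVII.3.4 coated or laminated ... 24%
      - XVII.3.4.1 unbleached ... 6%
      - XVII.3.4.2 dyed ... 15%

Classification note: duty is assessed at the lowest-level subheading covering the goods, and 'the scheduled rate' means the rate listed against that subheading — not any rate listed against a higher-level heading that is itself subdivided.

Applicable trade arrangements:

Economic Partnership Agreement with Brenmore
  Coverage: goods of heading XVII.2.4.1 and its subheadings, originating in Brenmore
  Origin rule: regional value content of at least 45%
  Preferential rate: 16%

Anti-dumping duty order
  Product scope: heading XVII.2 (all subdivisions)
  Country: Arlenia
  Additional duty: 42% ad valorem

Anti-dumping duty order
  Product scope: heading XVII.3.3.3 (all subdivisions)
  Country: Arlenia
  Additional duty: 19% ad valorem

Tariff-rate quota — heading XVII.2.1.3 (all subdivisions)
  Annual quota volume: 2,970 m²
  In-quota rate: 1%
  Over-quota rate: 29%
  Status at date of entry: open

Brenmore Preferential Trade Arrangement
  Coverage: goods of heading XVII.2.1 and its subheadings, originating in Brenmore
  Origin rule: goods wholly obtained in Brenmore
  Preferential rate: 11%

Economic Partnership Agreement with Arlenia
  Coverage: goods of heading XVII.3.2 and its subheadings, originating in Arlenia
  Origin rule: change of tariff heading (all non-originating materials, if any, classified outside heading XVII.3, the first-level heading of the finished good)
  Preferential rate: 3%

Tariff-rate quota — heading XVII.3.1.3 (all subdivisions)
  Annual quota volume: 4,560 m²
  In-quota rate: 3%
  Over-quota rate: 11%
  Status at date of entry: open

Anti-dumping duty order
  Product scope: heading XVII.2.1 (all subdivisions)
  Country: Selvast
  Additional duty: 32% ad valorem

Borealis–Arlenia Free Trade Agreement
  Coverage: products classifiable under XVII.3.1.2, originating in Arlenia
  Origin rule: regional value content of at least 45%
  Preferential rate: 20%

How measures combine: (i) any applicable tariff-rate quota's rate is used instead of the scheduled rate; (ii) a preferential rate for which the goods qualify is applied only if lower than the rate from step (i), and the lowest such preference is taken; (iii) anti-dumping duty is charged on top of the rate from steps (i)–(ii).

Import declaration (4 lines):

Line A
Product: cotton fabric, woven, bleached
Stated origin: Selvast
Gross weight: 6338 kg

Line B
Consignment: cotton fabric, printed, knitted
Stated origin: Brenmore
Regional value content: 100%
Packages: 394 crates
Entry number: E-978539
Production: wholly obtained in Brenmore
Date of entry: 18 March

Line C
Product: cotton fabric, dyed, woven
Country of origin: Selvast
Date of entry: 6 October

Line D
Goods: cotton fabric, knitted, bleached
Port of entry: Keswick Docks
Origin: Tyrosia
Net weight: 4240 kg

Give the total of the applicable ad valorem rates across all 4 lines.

70%

Line A: cotton → XVII.2; woven → XVII.2.3; bleached → XVII.2.3.3. Scheduled 20%. No special measure applies. → 20%.
Line B: cotton → XVII.2; knitted → XVII.2.1; printed → XVII.2.1.1. Scheduled 24%. Brenmore agreement on XVII.2.4.1: XVII.2.1.1 not covered; Brenmore agreement on XVII.2.1: wholly obtained → 11% available; preferential 11%. → 11%.
Line C: cotton → XVII.2; woven → XVII.2.3; dyed → XVII.2.3.1. Scheduled 18%. No special measure applies. → 18%.
Line D: cotton → XVII.2; knitted → XVII.2.1; bleached → XVII.2.1.2. Scheduled 21%. No special measure applies. → 21%.
Sum: 20% + 11% + 18% + 21% = 70%.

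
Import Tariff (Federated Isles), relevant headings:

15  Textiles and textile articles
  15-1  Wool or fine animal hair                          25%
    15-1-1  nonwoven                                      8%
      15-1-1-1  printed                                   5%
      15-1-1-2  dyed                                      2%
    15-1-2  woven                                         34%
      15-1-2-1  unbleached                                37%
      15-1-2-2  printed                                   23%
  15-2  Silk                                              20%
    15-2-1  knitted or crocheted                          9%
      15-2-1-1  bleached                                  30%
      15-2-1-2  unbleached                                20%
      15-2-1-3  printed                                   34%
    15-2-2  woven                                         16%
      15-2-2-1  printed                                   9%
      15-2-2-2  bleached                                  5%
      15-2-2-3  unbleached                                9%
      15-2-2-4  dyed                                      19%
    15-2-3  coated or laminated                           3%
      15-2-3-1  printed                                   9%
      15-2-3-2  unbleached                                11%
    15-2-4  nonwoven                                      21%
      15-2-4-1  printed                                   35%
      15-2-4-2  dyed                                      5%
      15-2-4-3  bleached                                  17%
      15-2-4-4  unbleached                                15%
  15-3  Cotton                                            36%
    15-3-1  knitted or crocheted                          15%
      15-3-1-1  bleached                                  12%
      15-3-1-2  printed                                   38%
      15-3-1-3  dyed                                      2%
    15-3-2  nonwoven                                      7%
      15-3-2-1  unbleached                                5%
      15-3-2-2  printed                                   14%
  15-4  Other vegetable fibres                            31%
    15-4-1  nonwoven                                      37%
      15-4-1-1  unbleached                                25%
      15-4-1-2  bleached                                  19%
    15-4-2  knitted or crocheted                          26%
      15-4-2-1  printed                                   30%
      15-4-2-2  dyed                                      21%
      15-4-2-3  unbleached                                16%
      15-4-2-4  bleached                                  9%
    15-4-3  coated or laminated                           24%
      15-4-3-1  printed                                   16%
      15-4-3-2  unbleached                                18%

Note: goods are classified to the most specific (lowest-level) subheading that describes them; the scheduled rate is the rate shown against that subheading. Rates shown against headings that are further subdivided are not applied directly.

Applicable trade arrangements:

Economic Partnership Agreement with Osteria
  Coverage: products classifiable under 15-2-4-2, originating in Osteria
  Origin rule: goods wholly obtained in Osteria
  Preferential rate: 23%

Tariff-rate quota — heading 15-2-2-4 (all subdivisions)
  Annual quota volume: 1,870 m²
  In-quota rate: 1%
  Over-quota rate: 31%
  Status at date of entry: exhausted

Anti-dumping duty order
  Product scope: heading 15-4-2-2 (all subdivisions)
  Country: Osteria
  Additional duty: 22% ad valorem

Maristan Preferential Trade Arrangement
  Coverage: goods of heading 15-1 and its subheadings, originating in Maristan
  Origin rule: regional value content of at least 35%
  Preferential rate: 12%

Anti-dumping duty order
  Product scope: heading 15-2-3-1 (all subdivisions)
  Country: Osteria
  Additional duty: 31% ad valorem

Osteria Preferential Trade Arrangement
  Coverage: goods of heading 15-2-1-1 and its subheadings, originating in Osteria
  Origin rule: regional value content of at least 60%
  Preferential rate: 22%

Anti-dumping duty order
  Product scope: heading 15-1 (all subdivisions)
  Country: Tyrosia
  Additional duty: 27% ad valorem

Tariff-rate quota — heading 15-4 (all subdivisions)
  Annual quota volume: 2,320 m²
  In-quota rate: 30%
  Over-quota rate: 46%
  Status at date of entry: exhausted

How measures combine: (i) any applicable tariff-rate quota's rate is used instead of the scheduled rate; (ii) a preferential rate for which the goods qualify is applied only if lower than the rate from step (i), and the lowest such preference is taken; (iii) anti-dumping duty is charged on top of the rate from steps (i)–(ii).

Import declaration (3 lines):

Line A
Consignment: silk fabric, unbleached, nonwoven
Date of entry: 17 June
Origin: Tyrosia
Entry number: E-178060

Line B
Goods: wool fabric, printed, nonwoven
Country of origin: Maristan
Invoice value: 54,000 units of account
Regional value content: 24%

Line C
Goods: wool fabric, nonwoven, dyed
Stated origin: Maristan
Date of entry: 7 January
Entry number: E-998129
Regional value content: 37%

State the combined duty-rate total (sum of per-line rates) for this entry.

Line A: silk → 15-2; nonwoven → 15-2-4; unbleached → 15-2-4-4. Scheduled 15%. No special measure applies. → 15%.
Line B: wool → 15-1; nonwoven → 15-1-1; printed → 15-1-1-1. Scheduled 5%. Maristan agreement on 15-1: RVC < 35%. → 5%.
Line C: wool → 15-1; nonwoven → 15-1-1; dyed → 15-1-1-2. Scheduled 2%. Maristan agreement on 15-1: RVC ≥ 35% → 12% available; preference 12% not lower than 2% → no reduction. → 2%.
Sum: 15% + 5% + 2% = 22%.

22%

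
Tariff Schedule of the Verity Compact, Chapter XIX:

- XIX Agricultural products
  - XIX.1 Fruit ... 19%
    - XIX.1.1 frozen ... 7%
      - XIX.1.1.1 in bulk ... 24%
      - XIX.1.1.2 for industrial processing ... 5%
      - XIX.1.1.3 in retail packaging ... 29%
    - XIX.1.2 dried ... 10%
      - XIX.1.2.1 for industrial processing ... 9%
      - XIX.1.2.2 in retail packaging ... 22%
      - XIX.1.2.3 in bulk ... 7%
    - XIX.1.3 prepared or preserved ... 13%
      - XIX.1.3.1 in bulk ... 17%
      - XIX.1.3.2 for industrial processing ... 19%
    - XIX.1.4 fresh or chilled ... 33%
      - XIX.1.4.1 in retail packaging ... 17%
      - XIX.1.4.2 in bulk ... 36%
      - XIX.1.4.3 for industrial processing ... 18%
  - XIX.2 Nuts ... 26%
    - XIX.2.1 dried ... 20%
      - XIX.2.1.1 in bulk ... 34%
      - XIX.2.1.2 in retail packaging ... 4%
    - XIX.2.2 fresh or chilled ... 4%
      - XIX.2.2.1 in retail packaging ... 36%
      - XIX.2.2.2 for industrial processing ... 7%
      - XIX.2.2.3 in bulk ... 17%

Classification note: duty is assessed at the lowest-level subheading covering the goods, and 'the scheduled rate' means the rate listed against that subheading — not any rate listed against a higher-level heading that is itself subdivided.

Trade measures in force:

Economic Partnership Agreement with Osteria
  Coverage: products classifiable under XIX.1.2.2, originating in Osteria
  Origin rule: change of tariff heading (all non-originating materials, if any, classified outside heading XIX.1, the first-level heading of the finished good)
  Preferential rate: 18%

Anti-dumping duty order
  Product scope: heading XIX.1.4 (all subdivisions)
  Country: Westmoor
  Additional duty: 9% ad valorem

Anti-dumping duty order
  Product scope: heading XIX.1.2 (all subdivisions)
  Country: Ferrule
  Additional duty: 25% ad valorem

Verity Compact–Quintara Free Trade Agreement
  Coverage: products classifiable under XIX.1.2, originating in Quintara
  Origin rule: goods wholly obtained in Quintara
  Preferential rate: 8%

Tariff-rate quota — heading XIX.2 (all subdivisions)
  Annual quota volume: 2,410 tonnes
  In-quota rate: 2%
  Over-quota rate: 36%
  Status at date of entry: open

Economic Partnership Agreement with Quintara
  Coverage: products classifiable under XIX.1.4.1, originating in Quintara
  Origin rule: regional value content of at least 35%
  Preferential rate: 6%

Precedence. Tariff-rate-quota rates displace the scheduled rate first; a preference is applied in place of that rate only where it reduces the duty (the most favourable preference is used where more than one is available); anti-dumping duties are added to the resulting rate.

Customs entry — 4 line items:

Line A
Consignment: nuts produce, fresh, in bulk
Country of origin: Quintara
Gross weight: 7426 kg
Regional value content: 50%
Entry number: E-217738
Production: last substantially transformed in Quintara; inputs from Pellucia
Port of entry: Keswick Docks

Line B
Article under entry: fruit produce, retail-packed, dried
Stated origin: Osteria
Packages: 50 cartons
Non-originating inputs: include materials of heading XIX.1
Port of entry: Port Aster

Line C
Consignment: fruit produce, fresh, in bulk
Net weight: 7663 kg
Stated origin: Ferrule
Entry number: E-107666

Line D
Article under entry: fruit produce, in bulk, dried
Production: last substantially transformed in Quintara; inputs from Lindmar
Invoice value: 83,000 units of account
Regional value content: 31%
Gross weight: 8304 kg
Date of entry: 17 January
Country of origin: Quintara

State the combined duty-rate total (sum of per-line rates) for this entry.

67%

Line A: nuts → XIX.2; fresh → XIX.2.2; in bulk → XIX.2.2.3. Scheduled 17%. quota on XIX.2 open → in-quota 2%; Quintara agreement on XIX.1.2: XIX.2.2.3 not covered; Quintara agreement on XIX.1.4.1: XIX.2.2.3 not covered. → 2%.
Line B: fruit → XIX.1; dried → XIX.1.2; retail-packed → XIX.1.2.2. Scheduled 22%. Osteria agreement on XIX.1.2.2: CTH not met. → 22%.
Line C: fruit → XIX.1; fresh → XIX.1.4; in bulk → XIX.1.4.2. Scheduled 36%. No special measure applies. → 36%.
Line D: fruit → XIX.1; dried → XIX.1.2; in bulk → XIX.1.2.3. Scheduled 7%. Quintara agreement on XIX.1.2: not wholly obtained; Quintara agreement on XIX.1.4.1: XIX.1.2.3 not covered. → 7%.
Sum: 2% + 22% + 36% + 7% = 67%.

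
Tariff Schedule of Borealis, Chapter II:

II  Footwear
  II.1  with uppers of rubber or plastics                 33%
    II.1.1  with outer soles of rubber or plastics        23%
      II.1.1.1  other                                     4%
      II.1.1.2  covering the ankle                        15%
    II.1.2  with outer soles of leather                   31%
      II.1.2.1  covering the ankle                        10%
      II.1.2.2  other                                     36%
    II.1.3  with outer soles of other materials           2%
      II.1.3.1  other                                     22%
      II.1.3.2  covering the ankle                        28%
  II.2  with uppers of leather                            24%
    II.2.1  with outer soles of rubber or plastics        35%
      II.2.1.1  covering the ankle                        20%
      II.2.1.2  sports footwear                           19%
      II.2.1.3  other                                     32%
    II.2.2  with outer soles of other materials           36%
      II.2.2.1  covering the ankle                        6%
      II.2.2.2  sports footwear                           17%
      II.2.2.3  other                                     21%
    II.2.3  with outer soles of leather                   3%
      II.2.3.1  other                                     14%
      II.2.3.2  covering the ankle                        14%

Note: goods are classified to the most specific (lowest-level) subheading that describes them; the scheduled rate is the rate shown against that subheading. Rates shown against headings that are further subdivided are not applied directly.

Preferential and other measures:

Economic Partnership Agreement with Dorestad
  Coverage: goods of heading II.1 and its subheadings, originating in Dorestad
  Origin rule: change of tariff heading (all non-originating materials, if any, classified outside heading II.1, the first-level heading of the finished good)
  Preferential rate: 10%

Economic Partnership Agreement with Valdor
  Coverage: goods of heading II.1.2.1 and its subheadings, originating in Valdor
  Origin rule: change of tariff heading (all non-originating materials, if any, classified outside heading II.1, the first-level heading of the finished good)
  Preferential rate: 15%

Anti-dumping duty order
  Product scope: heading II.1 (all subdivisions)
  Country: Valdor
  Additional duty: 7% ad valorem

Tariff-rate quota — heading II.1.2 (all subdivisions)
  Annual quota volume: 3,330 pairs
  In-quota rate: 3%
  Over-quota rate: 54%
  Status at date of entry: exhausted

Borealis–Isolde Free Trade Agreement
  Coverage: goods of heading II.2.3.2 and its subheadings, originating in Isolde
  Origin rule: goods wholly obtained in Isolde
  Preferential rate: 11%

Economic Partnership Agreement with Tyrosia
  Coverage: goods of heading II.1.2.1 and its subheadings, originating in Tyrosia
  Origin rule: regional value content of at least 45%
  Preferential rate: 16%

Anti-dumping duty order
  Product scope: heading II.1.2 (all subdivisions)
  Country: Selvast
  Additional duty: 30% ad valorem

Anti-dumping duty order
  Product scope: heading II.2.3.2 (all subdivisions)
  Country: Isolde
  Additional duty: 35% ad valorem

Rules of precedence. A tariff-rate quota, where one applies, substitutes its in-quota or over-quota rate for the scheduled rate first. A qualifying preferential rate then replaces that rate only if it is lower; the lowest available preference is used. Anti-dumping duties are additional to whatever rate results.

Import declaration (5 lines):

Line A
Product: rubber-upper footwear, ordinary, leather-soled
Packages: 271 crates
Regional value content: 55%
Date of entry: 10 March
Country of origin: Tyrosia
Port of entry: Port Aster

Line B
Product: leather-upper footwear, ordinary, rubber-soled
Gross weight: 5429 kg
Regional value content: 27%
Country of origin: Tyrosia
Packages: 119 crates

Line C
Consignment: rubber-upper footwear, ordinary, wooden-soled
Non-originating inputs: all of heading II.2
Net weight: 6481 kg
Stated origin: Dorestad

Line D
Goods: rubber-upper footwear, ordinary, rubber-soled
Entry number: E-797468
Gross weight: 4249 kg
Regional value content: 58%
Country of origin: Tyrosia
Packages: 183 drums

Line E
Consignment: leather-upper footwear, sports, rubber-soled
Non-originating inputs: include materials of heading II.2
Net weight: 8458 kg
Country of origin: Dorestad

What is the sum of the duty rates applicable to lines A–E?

119%

Line A: rubber-upper → II.1; leather-soled → II.1.2; ordinary → II.1.2.2. Scheduled 36%. quota on II.1.2 exhausted → over-quota 54%; Tyrosia agreement on II.1.2.1: II.1.2.2 not covered. → 54%.
Line B: leather-upper → II.2; rubber-soled → II.2.1; ordinary → II.2.1.3. Scheduled 32%. Tyrosia agreement on II.1.2.1: II.2.1.3 not covered. → 32%.
Line C: rubber-upper → II.1; wooden-soled → II.1.3; ordinary → II.1.3.1. Scheduled 22%. Dorestad agreement on II.1: CTH met → 10% available; preferential 10%. → 10%.
Line D: rubber-upper → II.1; rubber-soled → II.1.1; ordinary → II.1.1.1. Scheduled 4%. Tyrosia agreement on II.1.2.1: II.1.1.1 not covered. → 4%.
Line E: leather-upper → II.2; rubber-soled → II.2.1; sports → II.2.1.2. Scheduled 19%. Dorestad agreement on II.1: II.2.1.2 not covered. → 19%.
Sum: 54% + 32% + 10% + 4% + 19% = 119%.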